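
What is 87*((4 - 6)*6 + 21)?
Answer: 783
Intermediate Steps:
87*((4 - 6)*6 + 21) = 87*(-2*6 + 21) = 87*(-12 + 21) = 87*9 = 783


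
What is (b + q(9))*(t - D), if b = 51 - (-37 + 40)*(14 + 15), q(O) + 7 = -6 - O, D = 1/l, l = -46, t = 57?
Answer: -76067/23 ≈ -3307.3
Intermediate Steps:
D = -1/46 (D = 1/(-46) = -1/46 ≈ -0.021739)
q(O) = -13 - O (q(O) = -7 + (-6 - O) = -13 - O)
b = -36 (b = 51 - 3*29 = 51 - 1*87 = 51 - 87 = -36)
(b + q(9))*(t - D) = (-36 + (-13 - 1*9))*(57 - 1*(-1/46)) = (-36 + (-13 - 9))*(57 + 1/46) = (-36 - 22)*(2623/46) = -58*2623/46 = -76067/23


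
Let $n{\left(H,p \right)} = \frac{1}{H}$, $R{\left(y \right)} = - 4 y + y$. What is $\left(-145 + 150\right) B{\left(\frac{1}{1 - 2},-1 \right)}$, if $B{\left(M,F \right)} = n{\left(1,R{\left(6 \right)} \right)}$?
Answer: $5$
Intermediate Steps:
$R{\left(y \right)} = - 3 y$
$B{\left(M,F \right)} = 1$ ($B{\left(M,F \right)} = 1^{-1} = 1$)
$\left(-145 + 150\right) B{\left(\frac{1}{1 - 2},-1 \right)} = \left(-145 + 150\right) 1 = 5 \cdot 1 = 5$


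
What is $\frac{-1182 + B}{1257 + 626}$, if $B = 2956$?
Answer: $\frac{1774}{1883} \approx 0.94211$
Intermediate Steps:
$\frac{-1182 + B}{1257 + 626} = \frac{-1182 + 2956}{1257 + 626} = \frac{1774}{1883}$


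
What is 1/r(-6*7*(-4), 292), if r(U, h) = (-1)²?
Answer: 1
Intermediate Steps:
r(U, h) = 1
1/r(-6*7*(-4), 292) = 1/1 = 1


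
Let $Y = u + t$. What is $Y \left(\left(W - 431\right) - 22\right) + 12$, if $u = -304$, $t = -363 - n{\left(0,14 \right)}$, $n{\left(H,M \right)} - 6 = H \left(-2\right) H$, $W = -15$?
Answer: $314976$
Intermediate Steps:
$n{\left(H,M \right)} = 6 - 2 H^{2}$ ($n{\left(H,M \right)} = 6 + H \left(-2\right) H = 6 + - 2 H H = 6 - 2 H^{2}$)
$t = -369$ ($t = -363 - \left(6 - 2 \cdot 0^{2}\right) = -363 - \left(6 - 0\right) = -363 - \left(6 + 0\right) = -363 - 6 = -369$)
$Y = -673$ ($Y = -304 - 369 = -673$)
$Y \left(\left(W - 431\right) - 22\right) + 12 = - 673 \left(\left(-15 - 431\right) - 22\right) + 12 = - 673 \left(-446 - 22\right) + 12 = \left(-673\right) \left(-468\right) + 12 = 314964 + 12 = 314976$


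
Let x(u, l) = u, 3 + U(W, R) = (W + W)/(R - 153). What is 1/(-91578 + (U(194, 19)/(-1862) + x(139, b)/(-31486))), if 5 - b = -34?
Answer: -140285873/12847099852731 ≈ -1.0920e-5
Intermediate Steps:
b = 39 (b = 5 - 1*(-34) = 5 + 34 = 39)
U(W, R) = -3 + 2*W/(-153 + R) (U(W, R) = -3 + (W + W)/(R - 153) = -3 + (2*W)/(-153 + R) = -3 + 2*W/(-153 + R))
1/(-91578 + (U(194, 19)/(-1862) + x(139, b)/(-31486))) = 1/(-91578 + (((459 - 3*19 + 2*194)/(-153 + 19))/(-1862) + 139/(-31486))) = 1/(-91578 + (((459 - 57 + 388)/(-134))*(-1/1862) + 139*(-1/31486))) = 1/(-91578 + (-1/134*790*(-1/1862) - 139/31486)) = 1/(-91578 + (-395/67*(-1/1862) - 139/31486)) = 1/(-91578 + (395/124754 - 139/31486)) = 1/(-91578 - 175137/140285873) = 1/(-12847099852731/140285873) = -140285873/12847099852731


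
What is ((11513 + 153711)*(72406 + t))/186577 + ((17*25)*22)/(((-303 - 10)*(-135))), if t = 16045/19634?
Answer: 992523917462156218/15479074782459 ≈ 64120.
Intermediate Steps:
t = 16045/19634 (t = 16045*(1/19634) = 16045/19634 ≈ 0.81720)
((11513 + 153711)*(72406 + t))/186577 + ((17*25)*22)/(((-303 - 10)*(-135))) = ((11513 + 153711)*(72406 + 16045/19634))/186577 + ((17*25)*22)/(((-303 - 10)*(-135))) = (165224*(1421635449/19634))*(1/186577) + (425*22)/((-313*(-135))) = (117444147712788/9817)*(1/186577) + 9350/42255 = 117444147712788/1831626409 + 9350*(1/42255) = 117444147712788/1831626409 + 1870/8451 = 992523917462156218/15479074782459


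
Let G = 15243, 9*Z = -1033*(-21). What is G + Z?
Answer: 52960/3 ≈ 17653.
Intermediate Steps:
Z = 7231/3 (Z = (-1033*(-21))/9 = (⅑)*21693 = 7231/3 ≈ 2410.3)
G + Z = 15243 + 7231/3 = 52960/3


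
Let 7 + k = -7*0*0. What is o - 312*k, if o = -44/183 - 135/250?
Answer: 19976459/9150 ≈ 2183.2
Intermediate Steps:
o = -7141/9150 (o = -44*1/183 - 135*1/250 = -44/183 - 27/50 = -7141/9150 ≈ -0.78044)
k = -7 (k = -7 - 7*0*0 = -7 + 0*0 = -7 + 0 = -7)
o - 312*k = -7141/9150 - 312*(-7) = -7141/9150 + 2184 = 19976459/9150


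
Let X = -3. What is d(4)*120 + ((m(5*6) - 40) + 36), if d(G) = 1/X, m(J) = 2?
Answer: -42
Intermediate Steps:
d(G) = -1/3 (d(G) = 1/(-3) = -1/3)
d(4)*120 + ((m(5*6) - 40) + 36) = -1/3*120 + ((2 - 40) + 36) = -40 + (-38 + 36) = -40 - 2 = -42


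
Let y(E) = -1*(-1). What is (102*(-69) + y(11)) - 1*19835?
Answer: -26872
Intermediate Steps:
y(E) = 1
(102*(-69) + y(11)) - 1*19835 = (102*(-69) + 1) - 1*19835 = (-7038 + 1) - 19835 = -7037 - 19835 = -26872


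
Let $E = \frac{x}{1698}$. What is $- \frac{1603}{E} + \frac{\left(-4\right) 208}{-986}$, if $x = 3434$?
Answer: $- \frac{39425447}{49793} \approx -791.79$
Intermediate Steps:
$E = \frac{1717}{849}$ ($E = \frac{3434}{1698} = 3434 \cdot \frac{1}{1698} = \frac{1717}{849} \approx 2.0224$)
$- \frac{1603}{E} + \frac{\left(-4\right) 208}{-986} = - \frac{1603}{\frac{1717}{849}} + \frac{\left(-4\right) 208}{-986} = \left(-1603\right) \frac{849}{1717} - - \frac{416}{493} = - \frac{1360947}{1717} + \frac{416}{493} = - \frac{39425447}{49793}$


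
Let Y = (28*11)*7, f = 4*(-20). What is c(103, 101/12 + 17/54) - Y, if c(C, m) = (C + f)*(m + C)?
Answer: 44693/108 ≈ 413.82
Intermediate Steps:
f = -80
c(C, m) = (-80 + C)*(C + m) (c(C, m) = (C - 80)*(m + C) = (-80 + C)*(C + m))
Y = 2156 (Y = 308*7 = 2156)
c(103, 101/12 + 17/54) - Y = (103**2 - 80*103 - 80*(101/12 + 17/54) + 103*(101/12 + 17/54)) - 1*2156 = (10609 - 8240 - 80*(101*(1/12) + 17*(1/54)) + 103*(101*(1/12) + 17*(1/54))) - 2156 = (10609 - 8240 - 80*(101/12 + 17/54) + 103*(101/12 + 17/54)) - 2156 = (10609 - 8240 - 80*943/108 + 103*(943/108)) - 2156 = (10609 - 8240 - 18860/27 + 97129/108) - 2156 = 277541/108 - 2156 = 44693/108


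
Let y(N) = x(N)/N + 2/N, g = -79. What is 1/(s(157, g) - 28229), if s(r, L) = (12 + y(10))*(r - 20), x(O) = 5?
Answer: -10/264891 ≈ -3.7751e-5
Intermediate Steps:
y(N) = 7/N (y(N) = 5/N + 2/N = 7/N)
s(r, L) = -254 + 127*r/10 (s(r, L) = (12 + 7/10)*(r - 20) = (12 + 7*(1/10))*(-20 + r) = (12 + 7/10)*(-20 + r) = 127*(-20 + r)/10 = -254 + 127*r/10)
1/(s(157, g) - 28229) = 1/((-254 + (127/10)*157) - 28229) = 1/((-254 + 19939/10) - 28229) = 1/(17399/10 - 28229) = 1/(-264891/10) = -10/264891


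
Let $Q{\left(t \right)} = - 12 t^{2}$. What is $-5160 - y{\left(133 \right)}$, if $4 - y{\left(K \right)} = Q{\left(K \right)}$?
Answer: $-217432$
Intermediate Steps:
$y{\left(K \right)} = 4 + 12 K^{2}$ ($y{\left(K \right)} = 4 - - 12 K^{2} = 4 + 12 K^{2}$)
$-5160 - y{\left(133 \right)} = -5160 - \left(4 + 12 \cdot 133^{2}\right) = -5160 - \left(4 + 12 \cdot 17689\right) = -5160 - \left(4 + 212268\right) = -5160 - 212272 = -217432$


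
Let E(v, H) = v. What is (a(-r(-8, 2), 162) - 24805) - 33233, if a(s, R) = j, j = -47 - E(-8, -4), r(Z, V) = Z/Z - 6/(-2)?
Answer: -58077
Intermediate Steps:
r(Z, V) = 4 (r(Z, V) = 1 - 6*(-½) = 1 + 3 = 4)
j = -39 (j = -47 - 1*(-8) = -47 + 8 = -39)
a(s, R) = -39
(a(-r(-8, 2), 162) - 24805) - 33233 = (-39 - 24805) - 33233 = -24844 - 33233 = -58077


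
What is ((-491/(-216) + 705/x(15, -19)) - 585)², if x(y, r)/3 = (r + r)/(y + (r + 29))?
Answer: 9156742572121/16842816 ≈ 5.4366e+5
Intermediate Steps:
x(y, r) = 6*r/(29 + r + y) (x(y, r) = 3*((r + r)/(y + (r + 29))) = 3*((2*r)/(y + (29 + r))) = 3*((2*r)/(29 + r + y)) = 3*(2*r/(29 + r + y)) = 6*r/(29 + r + y))
((-491/(-216) + 705/x(15, -19)) - 585)² = ((-491/(-216) + 705/((6*(-19)/(29 - 19 + 15)))) - 585)² = ((-491*(-1/216) + 705/((6*(-19)/25))) - 585)² = ((491/216 + 705/((6*(-19)*(1/25)))) - 585)² = ((491/216 + 705/(-114/25)) - 585)² = ((491/216 + 705*(-25/114)) - 585)² = ((491/216 - 5875/38) - 585)² = (-625171/4104 - 585)² = (-3026011/4104)² = 9156742572121/16842816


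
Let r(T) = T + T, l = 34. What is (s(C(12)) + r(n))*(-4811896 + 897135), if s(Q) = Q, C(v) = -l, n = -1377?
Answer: 10914353668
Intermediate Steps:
r(T) = 2*T
C(v) = -34 (C(v) = -1*34 = -34)
(s(C(12)) + r(n))*(-4811896 + 897135) = (-34 + 2*(-1377))*(-4811896 + 897135) = (-34 - 2754)*(-3914761) = -2788*(-3914761) = 10914353668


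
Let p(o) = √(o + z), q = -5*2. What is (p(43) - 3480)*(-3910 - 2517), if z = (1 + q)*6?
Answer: 22365960 - 6427*I*√11 ≈ 2.2366e+7 - 21316.0*I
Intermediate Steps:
q = -10
z = -54 (z = (1 - 10)*6 = -9*6 = -54)
p(o) = √(-54 + o) (p(o) = √(o - 54) = √(-54 + o))
(p(43) - 3480)*(-3910 - 2517) = (√(-54 + 43) - 3480)*(-3910 - 2517) = (√(-11) - 3480)*(-6427) = (I*√11 - 3480)*(-6427) = (-3480 + I*√11)*(-6427) = 22365960 - 6427*I*√11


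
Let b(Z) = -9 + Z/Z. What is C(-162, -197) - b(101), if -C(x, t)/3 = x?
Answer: 494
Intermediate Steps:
C(x, t) = -3*x
b(Z) = -8 (b(Z) = -9 + 1 = -8)
C(-162, -197) - b(101) = -3*(-162) - 1*(-8) = 486 + 8 = 494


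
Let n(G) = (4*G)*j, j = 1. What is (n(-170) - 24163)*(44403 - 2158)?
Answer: -1049492535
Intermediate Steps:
n(G) = 4*G (n(G) = (4*G)*1 = 4*G)
(n(-170) - 24163)*(44403 - 2158) = (4*(-170) - 24163)*(44403 - 2158) = (-680 - 24163)*42245 = -24843*42245 = -1049492535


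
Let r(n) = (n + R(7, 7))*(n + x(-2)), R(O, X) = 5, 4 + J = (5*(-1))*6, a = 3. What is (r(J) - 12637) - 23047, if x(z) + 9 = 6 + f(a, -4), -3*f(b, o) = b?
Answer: -34582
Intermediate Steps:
f(b, o) = -b/3
J = -34 (J = -4 + (5*(-1))*6 = -4 - 5*6 = -4 - 30 = -34)
x(z) = -4 (x(z) = -9 + (6 - 1/3*3) = -9 + (6 - 1) = -9 + 5 = -4)
r(n) = (-4 + n)*(5 + n) (r(n) = (n + 5)*(n - 4) = (5 + n)*(-4 + n) = (-4 + n)*(5 + n))
(r(J) - 12637) - 23047 = ((-20 - 34 + (-34)**2) - 12637) - 23047 = ((-20 - 34 + 1156) - 12637) - 23047 = (1102 - 12637) - 23047 = -11535 - 23047 = -34582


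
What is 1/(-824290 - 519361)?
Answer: -1/1343651 ≈ -7.4424e-7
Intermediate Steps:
1/(-824290 - 519361) = 1/(-1343651) = -1/1343651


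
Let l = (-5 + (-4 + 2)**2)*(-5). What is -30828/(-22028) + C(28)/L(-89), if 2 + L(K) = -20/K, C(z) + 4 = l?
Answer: 727583/870106 ≈ 0.83620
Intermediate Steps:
l = 5 (l = (-5 + (-2)**2)*(-5) = (-5 + 4)*(-5) = -1*(-5) = 5)
C(z) = 1 (C(z) = -4 + 5 = 1)
L(K) = -2 - 20/K
-30828/(-22028) + C(28)/L(-89) = -30828/(-22028) + 1/(-2 - 20/(-89)) = -30828*(-1/22028) + 1/(-2 - 20*(-1/89)) = 7707/5507 + 1/(-2 + 20/89) = 7707/5507 + 1/(-158/89) = 7707/5507 + 1*(-89/158) = 7707/5507 - 89/158 = 727583/870106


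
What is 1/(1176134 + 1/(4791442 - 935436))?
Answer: 3856006/4535179760805 ≈ 8.5024e-7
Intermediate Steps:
1/(1176134 + 1/(4791442 - 935436)) = 1/(1176134 + 1/3856006) = 1/(4535179760805/3856006) = 3856006/4535179760805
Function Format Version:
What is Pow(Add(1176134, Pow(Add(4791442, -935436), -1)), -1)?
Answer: Rational(3856006, 4535179760805) ≈ 8.5024e-7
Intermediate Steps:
Pow(Add(1176134, Pow(Add(4791442, -935436), -1)), -1) = Pow(Add(1176134, Pow(3856006, -1)), -1) = Pow(Add(1176134, Rational(1, 3856006)), -1) = Pow(Rational(4535179760805, 3856006), -1) = Rational(3856006, 4535179760805)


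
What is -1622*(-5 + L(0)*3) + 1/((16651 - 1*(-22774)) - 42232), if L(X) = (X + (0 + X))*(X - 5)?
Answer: 22764769/2807 ≈ 8110.0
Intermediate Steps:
L(X) = 2*X*(-5 + X) (L(X) = (X + X)*(-5 + X) = (2*X)*(-5 + X) = 2*X*(-5 + X))
-1622*(-5 + L(0)*3) + 1/((16651 - 1*(-22774)) - 42232) = -1622*(-5 + (2*0*(-5 + 0))*3) + 1/((16651 - 1*(-22774)) - 42232) = -1622*(-5 + (2*0*(-5))*3) + 1/((16651 + 22774) - 42232) = -1622*(-5 + 0*3) + 1/(39425 - 42232) = -1622*(-5 + 0) + 1/(-2807) = -1622*(-5) - 1/2807 = 8110 - 1/2807 = 22764769/2807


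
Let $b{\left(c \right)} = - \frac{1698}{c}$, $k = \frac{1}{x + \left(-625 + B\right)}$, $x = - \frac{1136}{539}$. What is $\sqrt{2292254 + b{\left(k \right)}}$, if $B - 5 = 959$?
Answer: $\frac{2 \sqrt{2549782334}}{77} \approx 1311.6$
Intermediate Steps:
$B = 964$ ($B = 5 + 959 = 964$)
$x = - \frac{1136}{539}$ ($x = \left(-1136\right) \frac{1}{539} = - \frac{1136}{539} \approx -2.1076$)
$k = \frac{539}{181585}$ ($k = \frac{1}{- \frac{1136}{539} + \left(-625 + 964\right)} = \frac{1}{- \frac{1136}{539} + 339} = \frac{1}{\frac{181585}{539}} = \frac{539}{181585} \approx 0.0029683$)
$\sqrt{2292254 + b{\left(k \right)}} = \sqrt{2292254 - \frac{1698}{\frac{539}{181585}}} = \sqrt{2292254 - \frac{308331330}{539}} = \sqrt{\frac{927193576}{539}} = \frac{2 \sqrt{2549782334}}{77}$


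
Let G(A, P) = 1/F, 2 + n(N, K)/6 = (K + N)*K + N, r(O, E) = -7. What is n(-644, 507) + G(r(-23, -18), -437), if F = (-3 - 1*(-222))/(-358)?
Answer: -92118328/219 ≈ -4.2063e+5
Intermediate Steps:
F = -219/358 (F = (-3 + 222)*(-1/358) = 219*(-1/358) = -219/358 ≈ -0.61173)
n(N, K) = -12 + 6*N + 6*K*(K + N) (n(N, K) = -12 + 6*((K + N)*K + N) = -12 + 6*(K*(K + N) + N) = -12 + 6*(N + K*(K + N)) = -12 + (6*N + 6*K*(K + N)) = -12 + 6*N + 6*K*(K + N))
G(A, P) = -358/219 (G(A, P) = 1/(-219/358) = -358/219)
n(-644, 507) + G(r(-23, -18), -437) = (-12 + 6*(-644) + 6*507² + 6*507*(-644)) - 358/219 = (-12 - 3864 + 6*257049 - 1959048) - 358/219 = (-12 - 3864 + 1542294 - 1959048) - 358/219 = -420630 - 358/219 = -92118328/219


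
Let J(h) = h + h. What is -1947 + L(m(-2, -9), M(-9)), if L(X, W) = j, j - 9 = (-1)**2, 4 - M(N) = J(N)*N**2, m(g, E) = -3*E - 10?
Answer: -1937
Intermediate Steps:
m(g, E) = -10 - 3*E
J(h) = 2*h
M(N) = 4 - 2*N**3 (M(N) = 4 - 2*N*N**2 = 4 - 2*N**3)
j = 10 (j = 9 + (-1)**2 = 9 + 1 = 10)
L(X, W) = 10
-1947 + L(m(-2, -9), M(-9)) = -1947 + 10 = -1937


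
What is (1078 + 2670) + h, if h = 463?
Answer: 4211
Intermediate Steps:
(1078 + 2670) + h = (1078 + 2670) + 463 = 3748 + 463 = 4211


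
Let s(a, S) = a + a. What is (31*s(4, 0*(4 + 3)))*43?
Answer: 10664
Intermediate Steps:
s(a, S) = 2*a
(31*s(4, 0*(4 + 3)))*43 = (31*(2*4))*43 = (31*8)*43 = 248*43 = 10664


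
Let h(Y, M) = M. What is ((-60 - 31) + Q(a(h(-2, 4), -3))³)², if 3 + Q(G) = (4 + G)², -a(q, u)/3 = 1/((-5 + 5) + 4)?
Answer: 1956711380625/16777216 ≈ 1.1663e+5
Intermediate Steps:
a(q, u) = -¾ (a(q, u) = -3/((-5 + 5) + 4) = -3/(0 + 4) = -3/4 = -3*¼ = -¾)
Q(G) = -3 + (4 + G)²
((-60 - 31) + Q(a(h(-2, 4), -3))³)² = ((-60 - 31) + (-3 + (4 - ¾)²)³)² = (-91 + (-3 + (13/4)²)³)² = (-91 + (-3 + 169/16)³)² = (-91 + (121/16)³)² = (-91 + 1771561/4096)² = (1398825/4096)² = 1956711380625/16777216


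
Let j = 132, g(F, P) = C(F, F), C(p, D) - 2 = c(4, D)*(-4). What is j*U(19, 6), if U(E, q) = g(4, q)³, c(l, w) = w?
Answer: -362208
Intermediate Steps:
C(p, D) = 2 - 4*D (C(p, D) = 2 + D*(-4) = 2 - 4*D)
g(F, P) = 2 - 4*F
U(E, q) = -2744 (U(E, q) = (2 - 4*4)³ = (2 - 16)³ = (-14)³ = -2744)
j*U(19, 6) = 132*(-2744) = -362208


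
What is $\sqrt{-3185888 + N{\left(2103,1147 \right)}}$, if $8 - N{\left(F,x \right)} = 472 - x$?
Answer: $i \sqrt{3185205} \approx 1784.7 i$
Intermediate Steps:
$N{\left(F,x \right)} = -464 + x$ ($N{\left(F,x \right)} = 8 - \left(472 - x\right) = 8 + \left(-472 + x\right) = -464 + x$)
$\sqrt{-3185888 + N{\left(2103,1147 \right)}} = \sqrt{-3185888 + \left(-464 + 1147\right)} = \sqrt{-3185888 + 683} = \sqrt{-3185205} = i \sqrt{3185205}$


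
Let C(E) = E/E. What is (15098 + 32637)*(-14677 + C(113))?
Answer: -700558860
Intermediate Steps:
C(E) = 1
(15098 + 32637)*(-14677 + C(113)) = (15098 + 32637)*(-14677 + 1) = 47735*(-14676) = -700558860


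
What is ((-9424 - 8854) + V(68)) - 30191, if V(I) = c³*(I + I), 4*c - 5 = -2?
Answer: -387293/8 ≈ -48412.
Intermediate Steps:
c = ¾ (c = 5/4 + (¼)*(-2) = 5/4 - ½ = ¾ ≈ 0.75000)
V(I) = 27*I/32 (V(I) = (¾)³*(I + I) = 27*(2*I)/64 = 27*I/32)
((-9424 - 8854) + V(68)) - 30191 = ((-9424 - 8854) + (27/32)*68) - 30191 = (-18278 + 459/8) - 30191 = -145765/8 - 30191 = -387293/8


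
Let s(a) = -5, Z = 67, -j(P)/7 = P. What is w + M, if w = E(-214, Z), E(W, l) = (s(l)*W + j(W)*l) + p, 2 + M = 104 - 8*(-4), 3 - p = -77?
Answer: 101650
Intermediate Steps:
j(P) = -7*P
p = 80 (p = 3 - 1*(-77) = 3 + 77 = 80)
M = 134 (M = -2 + (104 - 8*(-4)) = -2 + (104 + 32) = -2 + 136 = 134)
E(W, l) = 80 - 5*W - 7*W*l (E(W, l) = (-5*W + (-7*W)*l) + 80 = (-5*W - 7*W*l) + 80 = 80 - 5*W - 7*W*l)
w = 101516 (w = 80 - 5*(-214) - 7*(-214)*67 = 80 + 1070 + 100366 = 101516)
w + M = 101516 + 134 = 101650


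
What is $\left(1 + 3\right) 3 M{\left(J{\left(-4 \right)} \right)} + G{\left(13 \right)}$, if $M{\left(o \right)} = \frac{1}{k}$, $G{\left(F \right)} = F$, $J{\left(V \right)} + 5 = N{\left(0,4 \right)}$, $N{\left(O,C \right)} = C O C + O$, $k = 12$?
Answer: $14$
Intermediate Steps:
$N{\left(O,C \right)} = O + O C^{2}$ ($N{\left(O,C \right)} = O C^{2} + O = O + O C^{2}$)
$J{\left(V \right)} = -5$ ($J{\left(V \right)} = -5 + 0 \left(1 + 4^{2}\right) = -5 + 0 \left(1 + 16\right) = -5 + 0 \cdot 17 = -5 + 0 = -5$)
$M{\left(o \right)} = \frac{1}{12}$
$\left(1 + 3\right) 3 M{\left(J{\left(-4 \right)} \right)} + G{\left(13 \right)} = \left(1 + 3\right) 3 \cdot \frac{1}{12} + 13 = 4 \cdot 3 \cdot \frac{1}{12} + 13 = 12 \cdot \frac{1}{12} + 13 = 1 + 13 = 14$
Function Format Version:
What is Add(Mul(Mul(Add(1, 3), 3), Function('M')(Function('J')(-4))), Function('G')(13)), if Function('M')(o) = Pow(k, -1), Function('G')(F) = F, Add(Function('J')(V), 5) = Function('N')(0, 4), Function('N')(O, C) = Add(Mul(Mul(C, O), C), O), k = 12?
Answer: 14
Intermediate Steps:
Function('N')(O, C) = Add(O, Mul(O, Pow(C, 2))) (Function('N')(O, C) = Add(Mul(O, Pow(C, 2)), O) = Add(O, Mul(O, Pow(C, 2))))
Function('J')(V) = -5 (Function('J')(V) = Add(-5, Mul(0, Add(1, Pow(4, 2)))) = Add(-5, Mul(0, Add(1, 16))) = Add(-5, Mul(0, 17)) = Add(-5, 0) = -5)
Function('M')(o) = Rational(1, 12) (Function('M')(o) = Pow(12, -1) = Rational(1, 12))
Add(Mul(Mul(Add(1, 3), 3), Function('M')(Function('J')(-4))), Function('G')(13)) = Add(Mul(Mul(Add(1, 3), 3), Rational(1, 12)), 13) = Add(Mul(Mul(4, 3), Rational(1, 12)), 13) = Add(Mul(12, Rational(1, 12)), 13) = Add(1, 13) = 14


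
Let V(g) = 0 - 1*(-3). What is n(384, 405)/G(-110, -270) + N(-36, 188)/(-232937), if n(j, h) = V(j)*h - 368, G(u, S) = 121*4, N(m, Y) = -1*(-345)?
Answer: 1629179/931748 ≈ 1.7485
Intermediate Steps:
N(m, Y) = 345
V(g) = 3 (V(g) = 0 + 3 = 3)
G(u, S) = 484
n(j, h) = -368 + 3*h (n(j, h) = 3*h - 368 = -368 + 3*h)
n(384, 405)/G(-110, -270) + N(-36, 188)/(-232937) = (-368 + 3*405)/484 + 345/(-232937) = (-368 + 1215)*(1/484) + 345*(-1/232937) = 847*(1/484) - 345/232937 = 7/4 - 345/232937 = 1629179/931748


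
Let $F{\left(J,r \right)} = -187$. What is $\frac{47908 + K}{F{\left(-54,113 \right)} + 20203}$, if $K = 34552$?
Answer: $\frac{20615}{5004} \approx 4.1197$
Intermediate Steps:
$\frac{47908 + K}{F{\left(-54,113 \right)} + 20203} = \frac{47908 + 34552}{-187 + 20203} = \frac{82460}{20016} = 82460 \cdot \frac{1}{20016} = \frac{20615}{5004}$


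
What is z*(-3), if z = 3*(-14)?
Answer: 126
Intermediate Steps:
z = -42
z*(-3) = -42*(-3) = 126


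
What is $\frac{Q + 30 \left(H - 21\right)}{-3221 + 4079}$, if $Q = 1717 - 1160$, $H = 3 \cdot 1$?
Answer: $\frac{17}{858} \approx 0.019814$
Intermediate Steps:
$H = 3$
$Q = 557$ ($Q = 1717 - 1160 = 557$)
$\frac{Q + 30 \left(H - 21\right)}{-3221 + 4079} = \frac{557 + 30 \left(3 - 21\right)}{-3221 + 4079} = \frac{557 + 30 \left(-18\right)}{858} = \left(557 - 540\right) \frac{1}{858} = 17 \cdot \frac{1}{858} = \frac{17}{858}$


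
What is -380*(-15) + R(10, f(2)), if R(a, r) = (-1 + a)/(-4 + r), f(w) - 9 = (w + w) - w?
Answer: 39909/7 ≈ 5701.3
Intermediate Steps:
f(w) = 9 + w (f(w) = 9 + ((w + w) - w) = 9 + (2*w - w) = 9 + w)
R(a, r) = (-1 + a)/(-4 + r)
-380*(-15) + R(10, f(2)) = -380*(-15) + (-1 + 10)/(-4 + (9 + 2)) = -95*(-60) + 9/(-4 + 11) = 5700 + 9/7 = 39909/7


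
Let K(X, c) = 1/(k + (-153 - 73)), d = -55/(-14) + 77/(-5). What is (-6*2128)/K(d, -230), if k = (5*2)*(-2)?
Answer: 3140928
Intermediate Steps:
k = -20 (k = 10*(-2) = -20)
d = -803/70 (d = -55*(-1/14) + 77*(-⅕) = 55/14 - 77/5 = -803/70 ≈ -11.471)
K(X, c) = -1/246 (K(X, c) = 1/(-20 + (-153 - 73)) = 1/(-20 - 226) = 1/(-246) = -1/246)
(-6*2128)/K(d, -230) = (-6*2128)/(-1/246) = -12768*(-246) = 3140928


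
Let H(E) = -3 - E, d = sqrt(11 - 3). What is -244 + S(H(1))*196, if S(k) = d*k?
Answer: -244 - 1568*sqrt(2) ≈ -2461.5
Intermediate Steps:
d = 2*sqrt(2) (d = sqrt(8) = 2*sqrt(2) ≈ 2.8284)
S(k) = 2*k*sqrt(2) (S(k) = (2*sqrt(2))*k = 2*k*sqrt(2))
-244 + S(H(1))*196 = -244 + (2*(-3 - 1*1)*sqrt(2))*196 = -244 + (2*(-3 - 1)*sqrt(2))*196 = -244 + (2*(-4)*sqrt(2))*196 = -244 - 8*sqrt(2)*196 = -244 - 1568*sqrt(2)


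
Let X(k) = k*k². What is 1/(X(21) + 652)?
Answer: 1/9913 ≈ 0.00010088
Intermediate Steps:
X(k) = k³
1/(X(21) + 652) = 1/(21³ + 652) = 1/(9261 + 652) = 1/9913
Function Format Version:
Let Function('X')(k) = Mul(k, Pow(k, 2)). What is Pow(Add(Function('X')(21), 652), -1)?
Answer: Rational(1, 9913) ≈ 0.00010088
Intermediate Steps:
Function('X')(k) = Pow(k, 3)
Pow(Add(Function('X')(21), 652), -1) = Pow(Add(Pow(21, 3), 652), -1) = Pow(Add(9261, 652), -1) = Pow(9913, -1) = Rational(1, 9913)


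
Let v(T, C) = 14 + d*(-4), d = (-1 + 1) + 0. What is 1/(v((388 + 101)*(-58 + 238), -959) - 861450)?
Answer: -1/861436 ≈ -1.1609e-6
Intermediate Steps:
d = 0 (d = 0 + 0 = 0)
v(T, C) = 14 (v(T, C) = 14 + 0*(-4) = 14 + 0 = 14)
1/(v((388 + 101)*(-58 + 238), -959) - 861450) = 1/(14 - 861450) = 1/(-861436) = -1/861436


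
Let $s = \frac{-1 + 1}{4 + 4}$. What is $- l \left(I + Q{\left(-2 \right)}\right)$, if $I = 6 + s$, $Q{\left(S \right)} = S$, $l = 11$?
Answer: $-44$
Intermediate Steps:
$s = 0$ ($s = \frac{0}{8} = 0 \cdot \frac{1}{8} = 0$)
$I = 6$ ($I = 6 + 0 = 6$)
$- l \left(I + Q{\left(-2 \right)}\right) = \left(-1\right) 11 \left(6 - 2\right) = \left(-11\right) 4 = -44$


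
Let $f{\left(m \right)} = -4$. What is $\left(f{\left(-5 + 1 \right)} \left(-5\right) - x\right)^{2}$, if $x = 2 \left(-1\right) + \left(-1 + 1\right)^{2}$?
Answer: $484$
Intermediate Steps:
$x = -2$ ($x = -2 + 0^{2} = -2 + 0 = -2$)
$\left(f{\left(-5 + 1 \right)} \left(-5\right) - x\right)^{2} = \left(\left(-4\right) \left(-5\right) - -2\right)^{2} = \left(20 + 2\right)^{2} = 22^{2} = 484$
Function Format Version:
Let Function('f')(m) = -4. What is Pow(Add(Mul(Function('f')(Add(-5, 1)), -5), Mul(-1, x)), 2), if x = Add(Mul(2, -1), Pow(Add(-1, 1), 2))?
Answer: 484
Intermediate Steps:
x = -2 (x = Add(-2, Pow(0, 2)) = Add(-2, 0) = -2)
Pow(Add(Mul(Function('f')(Add(-5, 1)), -5), Mul(-1, x)), 2) = Pow(Add(Mul(-4, -5), Mul(-1, -2)), 2) = Pow(Add(20, 2), 2) = Pow(22, 2) = 484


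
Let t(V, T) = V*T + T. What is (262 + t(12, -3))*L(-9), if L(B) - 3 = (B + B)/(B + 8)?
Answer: 4683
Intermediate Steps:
L(B) = 3 + 2*B/(8 + B) (L(B) = 3 + (B + B)/(B + 8) = 3 + (2*B)/(8 + B) = 3 + 2*B/(8 + B))
t(V, T) = T + T*V (t(V, T) = T*V + T = T + T*V)
(262 + t(12, -3))*L(-9) = (262 - 3*(1 + 12))*((24 + 5*(-9))/(8 - 9)) = (262 - 3*13)*((24 - 45)/(-1)) = (262 - 39)*(-1*(-21)) = 223*21 = 4683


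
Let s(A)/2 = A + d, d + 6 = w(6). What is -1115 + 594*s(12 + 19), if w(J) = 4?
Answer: 33337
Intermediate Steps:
d = -2 (d = -6 + 4 = -2)
s(A) = -4 + 2*A (s(A) = 2*(A - 2) = 2*(-2 + A) = -4 + 2*A)
-1115 + 594*s(12 + 19) = -1115 + 594*(-4 + 2*(12 + 19)) = -1115 + 594*(-4 + 2*31) = -1115 + 594*(-4 + 62) = -1115 + 594*58 = -1115 + 34452 = 33337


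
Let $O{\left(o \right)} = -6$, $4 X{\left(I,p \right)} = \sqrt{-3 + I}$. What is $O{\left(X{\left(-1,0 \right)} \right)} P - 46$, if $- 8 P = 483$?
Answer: $\frac{1265}{4} \approx 316.25$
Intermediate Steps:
$P = - \frac{483}{8}$ ($P = \left(- \frac{1}{8}\right) 483 = - \frac{483}{8} \approx -60.375$)
$X{\left(I,p \right)} = \frac{\sqrt{-3 + I}}{4}$
$O{\left(X{\left(-1,0 \right)} \right)} P - 46 = \left(-6\right) \left(- \frac{483}{8}\right) - 46 = \frac{1449}{4} - 46 = \frac{1265}{4}$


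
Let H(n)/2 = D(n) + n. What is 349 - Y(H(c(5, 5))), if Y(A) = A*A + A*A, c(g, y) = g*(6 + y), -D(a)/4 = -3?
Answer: -35563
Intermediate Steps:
D(a) = 12 (D(a) = -4*(-3) = 12)
H(n) = 24 + 2*n (H(n) = 2*(12 + n) = 24 + 2*n)
Y(A) = 2*A**2 (Y(A) = A**2 + A**2 = 2*A**2)
349 - Y(H(c(5, 5))) = 349 - 2*(24 + 2*(5*(6 + 5)))**2 = 349 - 2*(24 + 2*(5*11))**2 = 349 - 2*(24 + 2*55)**2 = 349 - 2*(24 + 110)**2 = 349 - 2*134**2 = 349 - 2*17956 = 349 - 1*35912 = 349 - 35912 = -35563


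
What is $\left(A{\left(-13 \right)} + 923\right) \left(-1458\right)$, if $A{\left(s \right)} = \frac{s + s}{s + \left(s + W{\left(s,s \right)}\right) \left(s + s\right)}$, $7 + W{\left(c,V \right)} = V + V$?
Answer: $- \frac{122458878}{91} \approx -1.3457 \cdot 10^{6}$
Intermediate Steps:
$W{\left(c,V \right)} = -7 + 2 V$ ($W{\left(c,V \right)} = -7 + \left(V + V\right) = -7 + 2 V$)
$A{\left(s \right)} = \frac{2 s}{s + 2 s \left(-7 + 3 s\right)}$ ($A{\left(s \right)} = \frac{s + s}{s + \left(s + \left(-7 + 2 s\right)\right) \left(s + s\right)} = \frac{2 s}{s + \left(-7 + 3 s\right) 2 s} = \frac{2 s}{s + 2 s \left(-7 + 3 s\right)}$)
$\left(A{\left(-13 \right)} + 923\right) \left(-1458\right) = \left(\frac{2}{-13 + 6 \left(-13\right)} + 923\right) \left(-1458\right) = \left(\frac{2}{-13 - 78} + 923\right) \left(-1458\right) = \left(\frac{2}{-91} + 923\right) \left(-1458\right) = \left(2 \left(- \frac{1}{91}\right) + 923\right) \left(-1458\right) = \left(- \frac{2}{91} + 923\right) \left(-1458\right) = \frac{83991}{91} \left(-1458\right) = - \frac{122458878}{91}$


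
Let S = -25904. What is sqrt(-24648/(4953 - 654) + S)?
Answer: 2*I*sqrt(13301338146)/1433 ≈ 160.97*I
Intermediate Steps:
sqrt(-24648/(4953 - 654) + S) = sqrt(-24648/(4953 - 654) - 25904) = sqrt(-24648/4299 - 25904) = sqrt(-24648*1/4299 - 25904) = sqrt(-8216/1433 - 25904) = sqrt(-37128648/1433) = 2*I*sqrt(13301338146)/1433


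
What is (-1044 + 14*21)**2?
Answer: 562500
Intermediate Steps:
(-1044 + 14*21)**2 = (-1044 + 294)**2 = (-750)**2 = 562500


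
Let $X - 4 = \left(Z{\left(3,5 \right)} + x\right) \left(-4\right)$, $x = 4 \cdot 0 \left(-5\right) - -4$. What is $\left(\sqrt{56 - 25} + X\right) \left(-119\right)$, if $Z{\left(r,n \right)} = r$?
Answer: $2856 - 119 \sqrt{31} \approx 2193.4$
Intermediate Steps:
$x = 4$ ($x = 0 \left(-5\right) + 4 = 0 + 4 = 4$)
$X = -24$ ($X = 4 + \left(3 + 4\right) \left(-4\right) = 4 + 7 \left(-4\right) = 4 - 28 = -24$)
$\left(\sqrt{56 - 25} + X\right) \left(-119\right) = \left(\sqrt{56 - 25} - 24\right) \left(-119\right) = \left(\sqrt{31} - 24\right) \left(-119\right) = \left(-24 + \sqrt{31}\right) \left(-119\right) = 2856 - 119 \sqrt{31}$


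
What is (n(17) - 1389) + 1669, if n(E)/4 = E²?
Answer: 1436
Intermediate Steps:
n(E) = 4*E²
(n(17) - 1389) + 1669 = (4*17² - 1389) + 1669 = (4*289 - 1389) + 1669 = (1156 - 1389) + 1669 = -233 + 1669 = 1436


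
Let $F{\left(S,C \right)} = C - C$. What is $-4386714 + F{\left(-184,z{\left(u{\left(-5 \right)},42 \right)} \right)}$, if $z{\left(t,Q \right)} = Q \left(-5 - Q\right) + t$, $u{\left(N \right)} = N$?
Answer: $-4386714$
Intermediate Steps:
$z{\left(t,Q \right)} = t + Q \left(-5 - Q\right)$
$F{\left(S,C \right)} = 0$
$-4386714 + F{\left(-184,z{\left(u{\left(-5 \right)},42 \right)} \right)} = -4386714 + 0 = -4386714$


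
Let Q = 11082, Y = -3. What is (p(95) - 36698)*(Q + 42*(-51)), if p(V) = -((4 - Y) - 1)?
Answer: -328133760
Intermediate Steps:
p(V) = -6 (p(V) = -((4 - 1*(-3)) - 1) = -((4 + 3) - 1) = -(7 - 1) = -1*6 = -6)
(p(95) - 36698)*(Q + 42*(-51)) = (-6 - 36698)*(11082 + 42*(-51)) = -36704*(11082 - 2142) = -36704*8940 = -328133760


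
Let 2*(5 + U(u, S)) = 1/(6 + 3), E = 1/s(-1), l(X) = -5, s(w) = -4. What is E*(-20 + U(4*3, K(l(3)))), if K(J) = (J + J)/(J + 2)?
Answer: 449/72 ≈ 6.2361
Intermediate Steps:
K(J) = 2*J/(2 + J) (K(J) = (2*J)/(2 + J) = 2*J/(2 + J))
E = -¼ (E = 1/(-4) = -¼ ≈ -0.25000)
U(u, S) = -89/18 (U(u, S) = -5 + 1/(2*(6 + 3)) = -5 + (½)/9 = -5 + (½)*(⅑) = -5 + 1/18 = -89/18)
E*(-20 + U(4*3, K(l(3)))) = -(-20 - 89/18)/4 = -¼*(-449/18) = 449/72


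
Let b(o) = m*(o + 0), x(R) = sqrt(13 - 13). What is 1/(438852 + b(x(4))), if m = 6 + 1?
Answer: 1/438852 ≈ 2.2787e-6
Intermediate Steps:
x(R) = 0 (x(R) = sqrt(0) = 0)
m = 7
b(o) = 7*o (b(o) = 7*(o + 0) = 7*o)
1/(438852 + b(x(4))) = 1/(438852 + 7*0) = 1/(438852 + 0) = 1/438852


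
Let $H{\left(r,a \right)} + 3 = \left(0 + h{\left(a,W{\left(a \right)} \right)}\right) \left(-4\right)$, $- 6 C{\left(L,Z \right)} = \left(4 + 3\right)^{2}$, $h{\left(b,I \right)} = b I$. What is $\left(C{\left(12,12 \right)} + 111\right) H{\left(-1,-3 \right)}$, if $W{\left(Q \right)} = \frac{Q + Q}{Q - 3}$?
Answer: $\frac{1851}{2} \approx 925.5$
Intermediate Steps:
$W{\left(Q \right)} = \frac{2 Q}{-3 + Q}$
$h{\left(b,I \right)} = I b$
$C{\left(L,Z \right)} = - \frac{49}{6}$ ($C{\left(L,Z \right)} = - \frac{\left(4 + 3\right)^{2}}{6} = - \frac{7^{2}}{6} = \left(- \frac{1}{6}\right) 49 = - \frac{49}{6}$)
$H{\left(r,a \right)} = -3 - \frac{8 a^{2}}{-3 + a}$ ($H{\left(r,a \right)} = -3 + \left(0 + \frac{2 a}{-3 + a} a\right) \left(-4\right) = -3 + \left(0 + \frac{2 a^{2}}{-3 + a}\right) \left(-4\right) = -3 + \frac{2 a^{2}}{-3 + a} \left(-4\right) = -3 - \frac{8 a^{2}}{-3 + a}$)
$\left(C{\left(12,12 \right)} + 111\right) H{\left(-1,-3 \right)} = \left(- \frac{49}{6} + 111\right) \frac{9 - 8 \left(-3\right)^{2} - -9}{-3 - 3} = \frac{617 \frac{9 - 72 + 9}{-6}}{6} = \frac{617 \left(- \frac{9 - 72 + 9}{6}\right)}{6} = \frac{617 \left(\left(- \frac{1}{6}\right) \left(-54\right)\right)}{6} = \frac{617}{6} \cdot 9 = \frac{1851}{2}$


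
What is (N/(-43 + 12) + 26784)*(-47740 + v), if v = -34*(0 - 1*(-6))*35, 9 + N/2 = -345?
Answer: -45605938560/31 ≈ -1.4712e+9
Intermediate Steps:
N = -708 (N = -18 + 2*(-345) = -18 - 690 = -708)
v = -7140 (v = -34*(0 + 6)*35 = -34*6*35 = -204*35 = -7140)
(N/(-43 + 12) + 26784)*(-47740 + v) = (-708/(-43 + 12) + 26784)*(-47740 - 7140) = (-708/(-31) + 26784)*(-54880) = (-708*(-1/31) + 26784)*(-54880) = (708/31 + 26784)*(-54880) = (831012/31)*(-54880) = -45605938560/31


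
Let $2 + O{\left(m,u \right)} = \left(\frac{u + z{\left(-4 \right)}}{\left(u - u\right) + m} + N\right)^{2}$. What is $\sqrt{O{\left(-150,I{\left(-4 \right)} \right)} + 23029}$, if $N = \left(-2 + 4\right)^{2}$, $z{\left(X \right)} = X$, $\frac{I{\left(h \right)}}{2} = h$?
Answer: $\frac{\sqrt{14402279}}{25} \approx 151.8$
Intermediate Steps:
$I{\left(h \right)} = 2 h$
$N = 4$ ($N = 2^{2} = 4$)
$O{\left(m,u \right)} = -2 + \left(4 + \frac{-4 + u}{m}\right)^{2}$ ($O{\left(m,u \right)} = -2 + \left(\frac{u - 4}{\left(u - u\right) + m} + 4\right)^{2} = -2 + \left(\frac{-4 + u}{0 + m} + 4\right)^{2} = -2 + \left(\frac{-4 + u}{m} + 4\right)^{2} = -2 + \left(4 + \frac{-4 + u}{m}\right)^{2}$)
$\sqrt{O{\left(-150,I{\left(-4 \right)} \right)} + 23029} = \sqrt{\left(-2 + \frac{\left(-4 + 2 \left(-4\right) + 4 \left(-150\right)\right)^{2}}{22500}\right) + 23029} = \sqrt{\left(-2 + \frac{\left(-4 - 8 - 600\right)^{2}}{22500}\right) + 23029} = \sqrt{\left(-2 + \frac{\left(-612\right)^{2}}{22500}\right) + 23029} = \sqrt{\left(-2 + \frac{1}{22500} \cdot 374544\right) + 23029} = \sqrt{\left(-2 + \frac{10404}{625}\right) + 23029} = \sqrt{\frac{9154}{625} + 23029} = \sqrt{\frac{14402279}{625}} = \frac{\sqrt{14402279}}{25}$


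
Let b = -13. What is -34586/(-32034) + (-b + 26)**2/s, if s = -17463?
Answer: 92541934/93234957 ≈ 0.99257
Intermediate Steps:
-34586/(-32034) + (-b + 26)**2/s = -34586/(-32034) + (-1*(-13) + 26)**2/(-17463) = -34586*(-1/32034) + (13 + 26)**2*(-1/17463) = 17293/16017 + 39**2*(-1/17463) = 17293/16017 + 1521*(-1/17463) = 17293/16017 - 507/5821 = 92541934/93234957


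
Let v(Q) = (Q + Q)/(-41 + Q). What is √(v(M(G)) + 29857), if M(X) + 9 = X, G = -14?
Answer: √1910894/8 ≈ 172.79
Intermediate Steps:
M(X) = -9 + X
v(Q) = 2*Q/(-41 + Q) (v(Q) = (2*Q)/(-41 + Q) = 2*Q/(-41 + Q))
√(v(M(G)) + 29857) = √(2*(-9 - 14)/(-41 + (-9 - 14)) + 29857) = √(2*(-23)/(-41 - 23) + 29857) = √(2*(-23)/(-64) + 29857) = √(2*(-23)*(-1/64) + 29857) = √(23/32 + 29857) = √(955447/32) = √1910894/8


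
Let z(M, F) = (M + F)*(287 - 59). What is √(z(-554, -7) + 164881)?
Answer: √36973 ≈ 192.28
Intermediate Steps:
z(M, F) = 228*F + 228*M (z(M, F) = (F + M)*228 = 228*F + 228*M)
√(z(-554, -7) + 164881) = √((228*(-7) + 228*(-554)) + 164881) = √((-1596 - 126312) + 164881) = √(-127908 + 164881) = √36973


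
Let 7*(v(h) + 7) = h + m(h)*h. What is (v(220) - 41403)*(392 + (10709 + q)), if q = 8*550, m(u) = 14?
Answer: -4442121570/7 ≈ -6.3459e+8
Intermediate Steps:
q = 4400
v(h) = -7 + 15*h/7 (v(h) = -7 + (h + 14*h)/7 = -7 + (15*h)/7 = -7 + 15*h/7)
(v(220) - 41403)*(392 + (10709 + q)) = ((-7 + (15/7)*220) - 41403)*(392 + (10709 + 4400)) = ((-7 + 3300/7) - 41403)*(392 + 15109) = (3251/7 - 41403)*15501 = -286570/7*15501 = -4442121570/7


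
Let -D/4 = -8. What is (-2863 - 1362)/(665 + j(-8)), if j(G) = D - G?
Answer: -845/141 ≈ -5.9929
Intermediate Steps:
D = 32 (D = -4*(-8) = 32)
j(G) = 32 - G
(-2863 - 1362)/(665 + j(-8)) = (-2863 - 1362)/(665 + (32 - 1*(-8))) = -4225/(665 + (32 + 8)) = -4225/(665 + 40) = -4225/705 = -4225*1/705 = -845/141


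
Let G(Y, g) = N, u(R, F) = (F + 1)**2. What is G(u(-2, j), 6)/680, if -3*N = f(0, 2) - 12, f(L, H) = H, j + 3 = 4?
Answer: 1/204 ≈ 0.0049020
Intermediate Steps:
j = 1 (j = -3 + 4 = 1)
u(R, F) = (1 + F)**2
N = 10/3 (N = -(2 - 12)/3 = -1/3*(-10) = 10/3 ≈ 3.3333)
G(Y, g) = 10/3
G(u(-2, j), 6)/680 = (10/3)/680 = (10/3)*(1/680) = 1/204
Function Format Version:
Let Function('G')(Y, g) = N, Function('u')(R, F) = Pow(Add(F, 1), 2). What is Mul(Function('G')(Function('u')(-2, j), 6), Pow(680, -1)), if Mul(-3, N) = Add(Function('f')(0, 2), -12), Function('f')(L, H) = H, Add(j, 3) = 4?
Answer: Rational(1, 204) ≈ 0.0049020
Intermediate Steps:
j = 1 (j = Add(-3, 4) = 1)
Function('u')(R, F) = Pow(Add(1, F), 2)
N = Rational(10, 3) (N = Mul(Rational(-1, 3), Add(2, -12)) = Mul(Rational(-1, 3), -10) = Rational(10, 3) ≈ 3.3333)
Function('G')(Y, g) = Rational(10, 3)
Mul(Function('G')(Function('u')(-2, j), 6), Pow(680, -1)) = Mul(Rational(10, 3), Pow(680, -1)) = Mul(Rational(10, 3), Rational(1, 680)) = Rational(1, 204)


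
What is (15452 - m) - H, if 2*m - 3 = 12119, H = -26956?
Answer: 36347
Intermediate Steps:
m = 6061 (m = 3/2 + (1/2)*12119 = 3/2 + 12119/2 = 6061)
(15452 - m) - H = (15452 - 1*6061) - 1*(-26956) = (15452 - 6061) + 26956 = 9391 + 26956 = 36347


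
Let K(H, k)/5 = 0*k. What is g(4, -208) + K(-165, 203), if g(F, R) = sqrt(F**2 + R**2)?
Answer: 4*sqrt(2705) ≈ 208.04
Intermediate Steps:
K(H, k) = 0 (K(H, k) = 5*(0*k) = 5*0 = 0)
g(4, -208) + K(-165, 203) = sqrt(4**2 + (-208)**2) + 0 = sqrt(16 + 43264) + 0 = sqrt(43280) + 0 = 4*sqrt(2705) + 0 = 4*sqrt(2705)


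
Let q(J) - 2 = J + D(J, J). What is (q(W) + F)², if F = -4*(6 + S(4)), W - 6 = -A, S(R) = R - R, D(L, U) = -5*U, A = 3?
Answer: 1156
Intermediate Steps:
S(R) = 0
W = 3 (W = 6 - 1*3 = 6 - 3 = 3)
F = -24 (F = -4*(6 + 0) = -4*6 = -24)
q(J) = 2 - 4*J (q(J) = 2 + (J - 5*J) = 2 - 4*J)
(q(W) + F)² = ((2 - 4*3) - 24)² = ((2 - 12) - 24)² = (-10 - 24)² = (-34)² = 1156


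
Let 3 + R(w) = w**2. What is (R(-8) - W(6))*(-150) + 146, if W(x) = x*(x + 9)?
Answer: 4496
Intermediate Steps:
R(w) = -3 + w**2
W(x) = x*(9 + x)
(R(-8) - W(6))*(-150) + 146 = ((-3 + (-8)**2) - 6*(9 + 6))*(-150) + 146 = ((-3 + 64) - 6*15)*(-150) + 146 = (61 - 1*90)*(-150) + 146 = (61 - 90)*(-150) + 146 = -29*(-150) + 146 = 4350 + 146 = 4496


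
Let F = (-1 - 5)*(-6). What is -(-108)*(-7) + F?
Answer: -720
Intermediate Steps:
F = 36 (F = -6*(-6) = 36)
-(-108)*(-7) + F = -(-108)*(-7) + 36 = -36*21 + 36 = -756 + 36 = -720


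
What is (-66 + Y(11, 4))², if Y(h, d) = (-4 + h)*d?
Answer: 1444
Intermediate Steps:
Y(h, d) = d*(-4 + h)
(-66 + Y(11, 4))² = (-66 + 4*(-4 + 11))² = (-66 + 4*7)² = (-66 + 28)² = (-38)² = 1444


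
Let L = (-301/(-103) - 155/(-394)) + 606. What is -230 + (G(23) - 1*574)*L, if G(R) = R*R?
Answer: -1122060155/40582 ≈ -27649.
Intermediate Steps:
G(R) = R²
L = 24727251/40582 (L = (-301*(-1/103) - 155*(-1/394)) + 606 = (301/103 + 155/394) + 606 = 134559/40582 + 606 = 24727251/40582 ≈ 609.32)
-230 + (G(23) - 1*574)*L = -230 + (23² - 1*574)*(24727251/40582) = -230 + (529 - 574)*(24727251/40582) = -230 - 45*24727251/40582 = -230 - 1112726295/40582 = -1122060155/40582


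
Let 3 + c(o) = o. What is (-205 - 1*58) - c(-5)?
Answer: -255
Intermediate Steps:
c(o) = -3 + o
(-205 - 1*58) - c(-5) = (-205 - 1*58) - (-3 - 5) = (-205 - 58) - 1*(-8) = -263 + 8 = -255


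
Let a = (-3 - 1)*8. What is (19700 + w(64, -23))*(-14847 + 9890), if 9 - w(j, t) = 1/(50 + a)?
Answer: -1758550277/18 ≈ -9.7697e+7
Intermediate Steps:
a = -32 (a = -4*8 = -32)
w(j, t) = 161/18 (w(j, t) = 9 - 1/(50 - 32) = 9 - 1/18 = 161/18)
(19700 + w(64, -23))*(-14847 + 9890) = (19700 + 161/18)*(-14847 + 9890) = (354761/18)*(-4957) = -1758550277/18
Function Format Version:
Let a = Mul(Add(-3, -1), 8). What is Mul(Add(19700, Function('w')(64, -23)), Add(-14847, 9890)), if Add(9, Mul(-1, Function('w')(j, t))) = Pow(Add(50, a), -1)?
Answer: Rational(-1758550277, 18) ≈ -9.7697e+7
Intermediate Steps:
a = -32 (a = Mul(-4, 8) = -32)
Function('w')(j, t) = Rational(161, 18) (Function('w')(j, t) = Add(9, Mul(-1, Pow(Add(50, -32), -1))) = Add(9, Mul(-1, Pow(18, -1))) = Add(9, Mul(-1, Rational(1, 18))) = Add(9, Rational(-1, 18)) = Rational(161, 18))
Mul(Add(19700, Function('w')(64, -23)), Add(-14847, 9890)) = Mul(Add(19700, Rational(161, 18)), Add(-14847, 9890)) = Mul(Rational(354761, 18), -4957) = Rational(-1758550277, 18)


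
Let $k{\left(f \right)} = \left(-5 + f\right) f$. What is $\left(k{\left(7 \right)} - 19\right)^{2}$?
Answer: $25$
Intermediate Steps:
$k{\left(f \right)} = f \left(-5 + f\right)$
$\left(k{\left(7 \right)} - 19\right)^{2} = \left(7 \left(-5 + 7\right) - 19\right)^{2} = \left(7 \cdot 2 - 19\right)^{2} = \left(14 - 19\right)^{2} = \left(-5\right)^{2} = 25$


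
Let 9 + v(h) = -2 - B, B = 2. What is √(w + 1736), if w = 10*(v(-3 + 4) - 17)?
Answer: 2*√359 ≈ 37.895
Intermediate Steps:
v(h) = -13 (v(h) = -9 + (-2 - 1*2) = -9 + (-2 - 2) = -9 - 4 = -13)
w = -300 (w = 10*(-13 - 17) = 10*(-30) = -300)
√(w + 1736) = √(-300 + 1736) = √1436 = 2*√359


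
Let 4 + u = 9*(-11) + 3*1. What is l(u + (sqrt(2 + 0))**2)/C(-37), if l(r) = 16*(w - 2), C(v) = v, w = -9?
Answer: 176/37 ≈ 4.7568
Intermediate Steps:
u = -100 (u = -4 + (9*(-11) + 3*1) = -4 + (-99 + 3) = -4 - 96 = -100)
l(r) = -176 (l(r) = 16*(-9 - 2) = 16*(-11) = -176)
l(u + (sqrt(2 + 0))**2)/C(-37) = -176/(-37) = -176*(-1/37) = 176/37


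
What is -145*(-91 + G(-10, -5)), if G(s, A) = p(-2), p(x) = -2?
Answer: 13485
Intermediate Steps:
G(s, A) = -2
-145*(-91 + G(-10, -5)) = -145*(-91 - 2) = -145*(-93) = 13485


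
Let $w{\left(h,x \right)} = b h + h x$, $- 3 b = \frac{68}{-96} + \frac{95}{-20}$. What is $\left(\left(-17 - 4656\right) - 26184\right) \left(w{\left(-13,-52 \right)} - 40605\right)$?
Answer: $\frac{88762968487}{72} \approx 1.2328 \cdot 10^{9}$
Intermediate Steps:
$b = \frac{131}{72}$ ($b = - \frac{\frac{68}{-96} + \frac{95}{-20}}{3} = - \frac{68 \left(- \frac{1}{96}\right) + 95 \left(- \frac{1}{20}\right)}{3} = - \frac{- \frac{17}{24} - \frac{19}{4}}{3} = \left(- \frac{1}{3}\right) \left(- \frac{131}{24}\right) = \frac{131}{72} \approx 1.8194$)
$w{\left(h,x \right)} = \frac{131 h}{72} + h x$
$\left(\left(-17 - 4656\right) - 26184\right) \left(w{\left(-13,-52 \right)} - 40605\right) = \left(\left(-17 - 4656\right) - 26184\right) \left(\frac{1}{72} \left(-13\right) \left(131 + 72 \left(-52\right)\right) - 40605\right) = \left(\left(-17 - 4656\right) - 26184\right) \left(\frac{1}{72} \left(-13\right) \left(131 - 3744\right) - 40605\right) = \left(-4673 - 26184\right) \left(\frac{1}{72} \left(-13\right) \left(-3613\right) - 40605\right) = - 30857 \left(\frac{46969}{72} - 40605\right) = \left(-30857\right) \left(- \frac{2876591}{72}\right) = \frac{88762968487}{72}$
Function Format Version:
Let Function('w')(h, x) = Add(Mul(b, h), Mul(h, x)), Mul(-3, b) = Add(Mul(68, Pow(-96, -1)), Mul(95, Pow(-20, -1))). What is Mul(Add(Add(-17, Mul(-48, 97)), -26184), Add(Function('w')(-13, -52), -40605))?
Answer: Rational(88762968487, 72) ≈ 1.2328e+9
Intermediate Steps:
b = Rational(131, 72) (b = Mul(Rational(-1, 3), Add(Mul(68, Pow(-96, -1)), Mul(95, Pow(-20, -1)))) = Mul(Rational(-1, 3), Add(Mul(68, Rational(-1, 96)), Mul(95, Rational(-1, 20)))) = Mul(Rational(-1, 3), Add(Rational(-17, 24), Rational(-19, 4))) = Mul(Rational(-1, 3), Rational(-131, 24)) = Rational(131, 72) ≈ 1.8194)
Function('w')(h, x) = Add(Mul(Rational(131, 72), h), Mul(h, x))
Mul(Add(Add(-17, Mul(-48, 97)), -26184), Add(Function('w')(-13, -52), -40605)) = Mul(Add(Add(-17, Mul(-48, 97)), -26184), Add(Mul(Rational(1, 72), -13, Add(131, Mul(72, -52))), -40605)) = Mul(Add(Add(-17, -4656), -26184), Add(Mul(Rational(1, 72), -13, Add(131, -3744)), -40605)) = Mul(Add(-4673, -26184), Add(Mul(Rational(1, 72), -13, -3613), -40605)) = Mul(-30857, Add(Rational(46969, 72), -40605)) = Mul(-30857, Rational(-2876591, 72)) = Rational(88762968487, 72)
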